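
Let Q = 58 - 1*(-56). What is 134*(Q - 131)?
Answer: -2278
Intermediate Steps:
Q = 114 (Q = 58 + 56 = 114)
134*(Q - 131) = 134*(114 - 131) = 134*(-17) = -2278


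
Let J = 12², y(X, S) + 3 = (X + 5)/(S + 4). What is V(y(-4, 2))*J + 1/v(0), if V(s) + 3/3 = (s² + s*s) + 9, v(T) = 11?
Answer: 38105/11 ≈ 3464.1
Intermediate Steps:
y(X, S) = -3 + (5 + X)/(4 + S) (y(X, S) = -3 + (X + 5)/(S + 4) = -3 + (5 + X)/(4 + S))
J = 144
V(s) = 8 + 2*s² (V(s) = -1 + ((s² + s*s) + 9) = -1 + ((s² + s²) + 9) = -1 + (2*s² + 9) = -1 + (9 + 2*s²) = 8 + 2*s²)
V(y(-4, 2))*J + 1/v(0) = (8 + 2*((-7 - 4 - 3*2)/(4 + 2))²)*144 + 1/11 = (8 + 2*((-7 - 4 - 6)/6)²)*144 + 1*(1/11) = (8 + 2*((⅙)*(-17))²)*144 + 1/11 = (8 + 2*(-17/6)²)*144 + 1/11 = (8 + 2*(289/36))*144 + 1/11 = (8 + 289/18)*144 + 1/11 = (433/18)*144 + 1/11 = 3464 + 1/11 = 38105/11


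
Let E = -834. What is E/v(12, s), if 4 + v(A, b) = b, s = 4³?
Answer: -139/10 ≈ -13.900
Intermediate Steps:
s = 64
v(A, b) = -4 + b
E/v(12, s) = -834/(-4 + 64) = -834/60 = -834*1/60 = -139/10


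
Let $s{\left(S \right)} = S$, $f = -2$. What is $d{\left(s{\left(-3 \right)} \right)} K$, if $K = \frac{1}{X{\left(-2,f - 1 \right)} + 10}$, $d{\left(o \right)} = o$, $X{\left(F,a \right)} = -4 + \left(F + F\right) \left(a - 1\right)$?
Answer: $- \frac{3}{22} \approx -0.13636$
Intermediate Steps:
$X{\left(F,a \right)} = -4 + 2 F \left(-1 + a\right)$
$K = \frac{1}{22}$ ($K = \frac{1}{\left(-4 - -4 + 2 \left(-2\right) \left(-2 - 1\right)\right) + 10} = \frac{1}{\left(-4 + 4 + 2 \left(-2\right) \left(-2 - 1\right)\right) + 10} = \frac{1}{\left(-4 + 4 + 2 \left(-2\right) \left(-3\right)\right) + 10} = \frac{1}{\left(-4 + 4 + 12\right) + 10} = \frac{1}{12 + 10} = \frac{1}{22} \approx 0.045455$)
$d{\left(s{\left(-3 \right)} \right)} K = \left(-3\right) \frac{1}{22} = - \frac{3}{22}$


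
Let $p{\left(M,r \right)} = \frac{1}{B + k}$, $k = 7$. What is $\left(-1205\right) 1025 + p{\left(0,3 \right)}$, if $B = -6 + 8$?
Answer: $- \frac{11116124}{9} \approx -1.2351 \cdot 10^{6}$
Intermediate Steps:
$B = 2$
$p{\left(M,r \right)} = \frac{1}{9}$ ($p{\left(M,r \right)} = \frac{1}{2 + 7} = \frac{1}{9}$)
$\left(-1205\right) 1025 + p{\left(0,3 \right)} = \left(-1205\right) 1025 + \frac{1}{9} = -1235125 + \frac{1}{9} = - \frac{11116124}{9}$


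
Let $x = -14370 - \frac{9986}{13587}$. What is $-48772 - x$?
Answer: $- \frac{467409988}{13587} \approx -34401.0$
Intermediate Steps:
$x = - \frac{195255176}{13587}$ ($x = -14370 - \frac{9986}{13587} = - \frac{195255176}{13587} \approx -14371.0$)
$-48772 - x = -48772 - - \frac{195255176}{13587} = -48772 + \frac{195255176}{13587} = - \frac{467409988}{13587}$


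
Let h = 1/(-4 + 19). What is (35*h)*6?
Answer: 14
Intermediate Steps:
h = 1/15 ≈ 0.066667
(35*h)*6 = (35*(1/15))*6 = (7/3)*6 = 14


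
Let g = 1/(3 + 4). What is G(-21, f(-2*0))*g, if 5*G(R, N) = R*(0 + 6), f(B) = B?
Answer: -18/5 ≈ -3.6000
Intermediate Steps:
g = ⅐ (g = 1/7 = ⅐ ≈ 0.14286)
G(R, N) = 6*R/5 (G(R, N) = (R*(0 + 6))/5 = (R*6)/5 = (6*R)/5 = 6*R/5)
G(-21, f(-2*0))*g = ((6/5)*(-21))*(⅐) = -126/5*⅐ = -18/5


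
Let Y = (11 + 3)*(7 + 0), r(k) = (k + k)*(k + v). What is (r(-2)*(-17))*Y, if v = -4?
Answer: -39984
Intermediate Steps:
r(k) = 2*k*(-4 + k) (r(k) = (k + k)*(k - 4) = (2*k)*(-4 + k) = 2*k*(-4 + k))
Y = 98 (Y = 14*7 = 98)
(r(-2)*(-17))*Y = ((2*(-2)*(-4 - 2))*(-17))*98 = ((2*(-2)*(-6))*(-17))*98 = (24*(-17))*98 = -408*98 = -39984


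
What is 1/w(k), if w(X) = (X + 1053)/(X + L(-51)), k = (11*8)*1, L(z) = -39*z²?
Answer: -101351/1141 ≈ -88.826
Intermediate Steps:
k = 88 (k = 88*1 = 88)
w(X) = (1053 + X)/(-101439 + X) (w(X) = (X + 1053)/(X - 39*(-51)²) = (1053 + X)/(X - 39*2601) = (1053 + X)/(X - 101439) = (1053 + X)/(-101439 + X))
1/w(k) = 1/((1053 + 88)/(-101439 + 88)) = 1/(1141/(-101351)) = 1/(-1/101351*1141) = 1/(-1141/101351) = -101351/1141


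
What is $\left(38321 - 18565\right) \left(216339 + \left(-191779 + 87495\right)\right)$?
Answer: $2213758580$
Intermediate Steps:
$\left(38321 - 18565\right) \left(216339 + \left(-191779 + 87495\right)\right) = 19756 \left(216339 - 104284\right) = 19756 \cdot 112055 = 2213758580$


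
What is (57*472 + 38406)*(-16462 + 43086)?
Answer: 1738813440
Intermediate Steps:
(57*472 + 38406)*(-16462 + 43086) = (26904 + 38406)*26624 = 65310*26624 = 1738813440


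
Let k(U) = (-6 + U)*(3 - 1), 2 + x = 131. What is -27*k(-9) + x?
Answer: 939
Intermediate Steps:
x = 129 (x = -2 + 131 = 129)
k(U) = -12 + 2*U (k(U) = (-6 + U)*2 = -12 + 2*U)
-27*k(-9) + x = -27*(-12 + 2*(-9)) + 129 = -27*(-12 - 18) + 129 = -27*(-30) + 129 = 810 + 129 = 939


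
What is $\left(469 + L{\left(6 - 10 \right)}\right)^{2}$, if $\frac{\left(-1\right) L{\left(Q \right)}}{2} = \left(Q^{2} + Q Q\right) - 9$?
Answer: $178929$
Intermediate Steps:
$L{\left(Q \right)} = 18 - 4 Q^{2}$ ($L{\left(Q \right)} = - 2 \left(\left(Q^{2} + Q Q\right) - 9\right) = - 2 \left(\left(Q^{2} + Q^{2}\right) - 9\right) = - 2 \left(2 Q^{2} - 9\right) = - 2 \left(-9 + 2 Q^{2}\right) = 18 - 4 Q^{2}$)
$\left(469 + L{\left(6 - 10 \right)}\right)^{2} = \left(469 + \left(18 - 4 \left(6 - 10\right)^{2}\right)\right)^{2} = \left(469 + \left(18 - 4 \left(-4\right)^{2}\right)\right)^{2} = \left(469 + \left(18 - 64\right)\right)^{2} = \left(469 - 46\right)^{2} = 423^{2} = 178929$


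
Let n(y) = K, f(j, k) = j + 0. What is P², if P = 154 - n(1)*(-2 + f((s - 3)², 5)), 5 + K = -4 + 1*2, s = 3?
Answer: 19600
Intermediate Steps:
K = -7 (K = -5 + (-4 + 1*2) = -5 + (-4 + 2) = -5 - 2 = -7)
f(j, k) = j
n(y) = -7
P = 140 (P = 154 - (-7)*(-2 + (3 - 3)²) = 154 - (-7)*(-2 + 0²) = 154 - (-7)*(-2 + 0) = 154 - (-7)*(-2) = 154 - 1*14 = 154 - 14 = 140)
P² = 140² = 19600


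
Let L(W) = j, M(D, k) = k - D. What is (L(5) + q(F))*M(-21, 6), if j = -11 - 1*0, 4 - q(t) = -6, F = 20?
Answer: -27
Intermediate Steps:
q(t) = 10 (q(t) = 4 - 1*(-6) = 4 + 6 = 10)
j = -11 (j = -11 + 0 = -11)
L(W) = -11
(L(5) + q(F))*M(-21, 6) = (-11 + 10)*(6 - 1*(-21)) = -(6 + 21) = -1*27 = -27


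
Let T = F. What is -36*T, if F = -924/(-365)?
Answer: -33264/365 ≈ -91.134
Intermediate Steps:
F = 924/365 (F = -924*(-1/365) = 924/365 ≈ 2.5315)
T = 924/365 ≈ 2.5315
-36*T = -36*924/365 = -33264/365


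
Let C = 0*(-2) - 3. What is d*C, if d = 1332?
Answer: -3996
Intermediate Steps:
C = -3 (C = 0 - 3 = -3)
d*C = 1332*(-3) = -3996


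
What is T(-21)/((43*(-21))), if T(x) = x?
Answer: 1/43 ≈ 0.023256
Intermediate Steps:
T(-21)/((43*(-21))) = -21/(43*(-21)) = -21/(-903) = -21*(-1/903) = 1/43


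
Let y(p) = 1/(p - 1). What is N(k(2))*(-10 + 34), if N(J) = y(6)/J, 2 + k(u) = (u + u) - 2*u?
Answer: -12/5 ≈ -2.4000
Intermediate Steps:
k(u) = -2 (k(u) = -2 + ((u + u) - 2*u) = -2 + (2*u - 2*u) = -2 + 0 = -2)
y(p) = 1/(-1 + p)
N(J) = 1/(5*J) (N(J) = 1/((-1 + 6)*J) = 1/(5*J))
N(k(2))*(-10 + 34) = ((⅕)/(-2))*(-10 + 34) = ((⅕)*(-½))*24 = -⅒*24 = -12/5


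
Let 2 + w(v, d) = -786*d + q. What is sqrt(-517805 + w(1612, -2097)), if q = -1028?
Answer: sqrt(1129407) ≈ 1062.7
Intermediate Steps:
w(v, d) = -1030 - 786*d (w(v, d) = -2 + (-786*d - 1028) = -2 + (-1028 - 786*d) = -1030 - 786*d)
sqrt(-517805 + w(1612, -2097)) = sqrt(-517805 + (-1030 - 786*(-2097))) = sqrt(-517805 + (-1030 + 1648242)) = sqrt(-517805 + 1647212) = sqrt(1129407)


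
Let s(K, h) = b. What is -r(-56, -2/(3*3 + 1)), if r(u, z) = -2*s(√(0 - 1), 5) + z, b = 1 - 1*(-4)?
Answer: 51/5 ≈ 10.200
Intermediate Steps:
b = 5 (b = 1 + 4 = 5)
s(K, h) = 5
r(u, z) = -10 + z (r(u, z) = -2*5 + z = -10 + z)
-r(-56, -2/(3*3 + 1)) = -(-10 - 2/(3*3 + 1)) = -(-10 - 2/(9 + 1)) = -(-10 - 2/10) = -(-10 - 2*⅒) = -(-10 - ⅕) = -1*(-51/5) = 51/5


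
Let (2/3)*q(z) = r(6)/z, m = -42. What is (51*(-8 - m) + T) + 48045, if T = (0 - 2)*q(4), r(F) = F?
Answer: 99549/2 ≈ 49775.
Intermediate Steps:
q(z) = 9/z (q(z) = 3*(6/z)/2 = 9/z)
T = -9/2 (T = (0 - 2)*(9/4) = -18/4 = -2*9/4 = -9/2 ≈ -4.5000)
(51*(-8 - m) + T) + 48045 = (51*(-8 - 1*(-42)) - 9/2) + 48045 = (51*(-8 + 42) - 9/2) + 48045 = (51*34 - 9/2) + 48045 = (1734 - 9/2) + 48045 = 3459/2 + 48045 = 99549/2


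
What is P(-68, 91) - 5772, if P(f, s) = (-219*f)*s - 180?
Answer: 1349220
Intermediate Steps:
P(f, s) = -180 - 219*f*s (P(f, s) = -219*f*s - 180 = -180 - 219*f*s)
P(-68, 91) - 5772 = (-180 - 219*(-68)*91) - 5772 = (-180 + 1355172) - 5772 = 1354992 - 5772 = 1349220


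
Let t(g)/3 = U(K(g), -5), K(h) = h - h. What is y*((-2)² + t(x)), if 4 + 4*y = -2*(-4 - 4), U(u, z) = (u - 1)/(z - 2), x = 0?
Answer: 93/7 ≈ 13.286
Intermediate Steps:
K(h) = 0
U(u, z) = (-1 + u)/(-2 + z)
t(g) = 3/7 (t(g) = 3*((-1 + 0)/(-2 - 5)) = 3*(-1/(-7)) = 3*(-⅐*(-1)) = 3*(⅐) = 3/7)
y = 3 (y = -1 + (-2*(-4 - 4))/4 = -1 + (-2*(-8))/4 = -1 + (¼)*16 = -1 + 4 = 3)
y*((-2)² + t(x)) = 3*((-2)² + 3/7) = 3*(4 + 3/7) = 3*(31/7) = 93/7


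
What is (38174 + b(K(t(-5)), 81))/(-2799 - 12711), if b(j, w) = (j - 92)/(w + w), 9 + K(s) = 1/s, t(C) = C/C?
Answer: -1546022/628155 ≈ -2.4612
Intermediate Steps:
t(C) = 1
K(s) = -9 + 1/s
b(j, w) = (-92 + j)/(2*w) (b(j, w) = (-92 + j)/((2*w)) = (-92 + j)*(1/(2*w)) = (-92 + j)/(2*w))
(38174 + b(K(t(-5)), 81))/(-2799 - 12711) = (38174 + (½)*(-92 + (-9 + 1/1))/81)/(-2799 - 12711) = (38174 + (½)*(1/81)*(-92 + (-9 + 1)))/(-15510) = (38174 + (½)*(1/81)*(-92 - 8))*(-1/15510) = (38174 + (½)*(1/81)*(-100))*(-1/15510) = (38174 - 50/81)*(-1/15510) = (3092044/81)*(-1/15510) = -1546022/628155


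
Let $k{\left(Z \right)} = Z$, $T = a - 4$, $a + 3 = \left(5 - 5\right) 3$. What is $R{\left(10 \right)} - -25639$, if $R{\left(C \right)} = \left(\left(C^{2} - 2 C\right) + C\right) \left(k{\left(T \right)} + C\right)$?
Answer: $25909$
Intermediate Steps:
$a = -3$ ($a = -3 + \left(5 - 5\right) 3 = -3 + 0 \cdot 3 = -3 + 0 = -3$)
$T = -7$ ($T = -3 - 4 = -7$)
$R{\left(C \right)} = \left(-7 + C\right) \left(C^{2} - C\right)$ ($R{\left(C \right)} = \left(\left(C^{2} - 2 C\right) + C\right) \left(-7 + C\right) = \left(C^{2} - C\right) \left(-7 + C\right) = \left(-7 + C\right) \left(C^{2} - C\right)$)
$R{\left(10 \right)} - -25639 = 10 \left(7 + 10^{2} - 80\right) - -25639 = 10 \left(7 + 100 - 80\right) + 25639 = 10 \cdot 27 + 25639 = 270 + 25639 = 25909$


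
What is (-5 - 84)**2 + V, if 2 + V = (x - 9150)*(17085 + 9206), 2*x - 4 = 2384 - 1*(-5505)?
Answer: -273594599/2 ≈ -1.3680e+8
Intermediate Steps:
x = 7893/2 (x = 2 + (2384 - 1*(-5505))/2 = 2 + (2384 + 5505)/2 = 2 + (1/2)*7889 = 2 + 7889/2 = 7893/2 ≈ 3946.5)
V = -273610441/2 (V = -2 + (7893/2 - 9150)*(17085 + 9206) = -2 - 10407/2*26291 = -2 - 273610437/2 = -273610441/2 ≈ -1.3681e+8)
(-5 - 84)**2 + V = (-5 - 84)**2 - 273610441/2 = (-89)**2 - 273610441/2 = 7921 - 273610441/2 = -273594599/2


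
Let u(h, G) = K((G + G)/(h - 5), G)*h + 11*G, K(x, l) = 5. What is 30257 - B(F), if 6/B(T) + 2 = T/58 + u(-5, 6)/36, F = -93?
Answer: 77857525/2573 ≈ 30259.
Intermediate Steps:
u(h, G) = 5*h + 11*G
B(T) = 6/(-31/36 + T/58) (B(T) = 6/(-2 + (T/58 + (5*(-5) + 11*6)/36)) = 6/(-2 + (T*(1/58) + (-25 + 66)*(1/36))) = 6/(-2 + (T/58 + 41*(1/36))) = 6/(-2 + (T/58 + 41/36)) = 6/(-2 + (41/36 + T/58)) = 6/(-31/36 + T/58))
30257 - B(F) = 30257 - 6264/(-899 + 18*(-93)) = 30257 - 6264/(-899 - 1674) = 30257 - 6264/(-2573) = 30257 - 6264*(-1)/2573 = 30257 - 1*(-6264/2573) = 30257 + 6264/2573 = 77857525/2573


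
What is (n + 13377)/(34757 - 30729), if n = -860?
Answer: 12517/4028 ≈ 3.1075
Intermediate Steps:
(n + 13377)/(34757 - 30729) = (-860 + 13377)/(34757 - 30729) = 12517/4028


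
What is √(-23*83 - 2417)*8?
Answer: 8*I*√4326 ≈ 526.18*I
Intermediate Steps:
√(-23*83 - 2417)*8 = √(-1909 - 2417)*8 = √(-4326)*8 = (I*√4326)*8 = 8*I*√4326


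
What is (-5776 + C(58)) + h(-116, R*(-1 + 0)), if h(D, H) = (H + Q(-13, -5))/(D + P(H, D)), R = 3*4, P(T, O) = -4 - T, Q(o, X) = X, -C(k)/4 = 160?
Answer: -692911/108 ≈ -6415.8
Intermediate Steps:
C(k) = -640 (C(k) = -4*160 = -640)
R = 12
h(D, H) = (-5 + H)/(-4 + D - H) (h(D, H) = (H - 5)/(D + (-4 - H)) = (-5 + H)/(-4 + D - H))
(-5776 + C(58)) + h(-116, R*(-1 + 0)) = (-5776 - 640) + (5 - 12*(-1 + 0))/(4 + 12*(-1 + 0) - 1*(-116)) = -6416 + (5 - 12*(-1))/(4 + 12*(-1) + 116) = -6416 + (5 - 1*(-12))/(4 - 12 + 116) = -6416 + (5 + 12)/108 = -6416 + (1/108)*17 = -6416 + 17/108 = -692911/108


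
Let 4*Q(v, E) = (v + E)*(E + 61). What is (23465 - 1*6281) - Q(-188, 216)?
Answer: 15245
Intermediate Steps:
Q(v, E) = (61 + E)*(E + v)/4 (Q(v, E) = ((v + E)*(E + 61))/4 = ((E + v)*(61 + E))/4 = ((61 + E)*(E + v))/4 = (61 + E)*(E + v)/4)
(23465 - 1*6281) - Q(-188, 216) = (23465 - 1*6281) - ((¼)*216² + (61/4)*216 + (61/4)*(-188) + (¼)*216*(-188)) = (23465 - 6281) - ((¼)*46656 + 3294 - 2867 - 10152) = 17184 - (11664 + 3294 - 2867 - 10152) = 17184 - 1*1939 = 17184 - 1939 = 15245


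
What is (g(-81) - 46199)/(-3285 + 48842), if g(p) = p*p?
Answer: -39638/45557 ≈ -0.87008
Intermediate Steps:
g(p) = p**2
(g(-81) - 46199)/(-3285 + 48842) = ((-81)**2 - 46199)/(-3285 + 48842) = (6561 - 46199)/45557 = -39638*1/45557 = -39638/45557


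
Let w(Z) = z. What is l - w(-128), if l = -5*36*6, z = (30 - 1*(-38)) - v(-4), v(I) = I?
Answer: -1152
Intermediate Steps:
z = 72 (z = (30 - 1*(-38)) - 1*(-4) = (30 + 38) + 4 = 68 + 4 = 72)
w(Z) = 72
l = -1080 (l = -180*6 = -1080)
l - w(-128) = -1080 - 1*72 = -1080 - 72 = -1152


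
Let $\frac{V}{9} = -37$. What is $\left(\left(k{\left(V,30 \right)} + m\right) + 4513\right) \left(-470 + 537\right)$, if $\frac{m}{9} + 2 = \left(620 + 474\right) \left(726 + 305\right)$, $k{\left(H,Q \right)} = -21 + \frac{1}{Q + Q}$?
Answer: $\frac{40825914067}{60} \approx 6.8043 \cdot 10^{8}$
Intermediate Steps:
$V = -333$ ($V = 9 \left(-37\right) = -333$)
$k{\left(H,Q \right)} = -21 + \frac{1}{2 Q}$
$m = 10151208$ ($m = -18 + 9 \left(620 + 474\right) \left(726 + 305\right) = -18 + 9 \cdot 1094 \cdot 1031 = -18 + 9 \cdot 1127914 = -18 + 10151226 = 10151208$)
$\left(\left(k{\left(V,30 \right)} + m\right) + 4513\right) \left(-470 + 537\right) = \left(\left(\left(-21 + \frac{1}{2 \cdot 30}\right) + 10151208\right) + 4513\right) \left(-470 + 537\right) = \left(\left(\left(-21 + \frac{1}{2} \cdot \frac{1}{30}\right) + 10151208\right) + 4513\right) 67 = \left(\left(\left(-21 + \frac{1}{60}\right) + 10151208\right) + 4513\right) 67 = \left(\left(- \frac{1259}{60} + 10151208\right) + 4513\right) 67 = \left(\frac{609071221}{60} + 4513\right) 67 = \frac{609342001}{60} \cdot 67 = \frac{40825914067}{60}$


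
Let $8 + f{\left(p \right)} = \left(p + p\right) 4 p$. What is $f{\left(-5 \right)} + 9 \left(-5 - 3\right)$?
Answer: $120$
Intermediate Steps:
$f{\left(p \right)} = -8 + 8 p^{2}$ ($f{\left(p \right)} = -8 + \left(p + p\right) 4 p = -8 + 2 p 4 p = -8 + 8 p p = -8 + 8 p^{2}$)
$f{\left(-5 \right)} + 9 \left(-5 - 3\right) = \left(-8 + 8 \left(-5\right)^{2}\right) + 9 \left(-5 - 3\right) = \left(-8 + 8 \cdot 25\right) + 9 \left(-8\right) = \left(-8 + 200\right) - 72 = 192 - 72 = 120$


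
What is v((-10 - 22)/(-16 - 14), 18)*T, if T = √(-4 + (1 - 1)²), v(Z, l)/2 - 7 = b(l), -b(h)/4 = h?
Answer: -260*I ≈ -260.0*I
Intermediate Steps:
b(h) = -4*h
v(Z, l) = 14 - 8*l (v(Z, l) = 14 + 2*(-4*l) = 14 - 8*l)
T = 2*I (T = √(-4 + 0²) = √(-4 + 0) = √(-4) = 2*I ≈ 2.0*I)
v((-10 - 22)/(-16 - 14), 18)*T = (14 - 8*18)*(2*I) = (14 - 144)*(2*I) = -260*I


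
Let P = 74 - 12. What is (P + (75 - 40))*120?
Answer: 11640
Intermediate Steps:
P = 62
(P + (75 - 40))*120 = (62 + (75 - 40))*120 = (62 + 35)*120 = 97*120 = 11640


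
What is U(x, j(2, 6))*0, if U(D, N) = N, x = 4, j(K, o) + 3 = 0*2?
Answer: 0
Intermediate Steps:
j(K, o) = -3 (j(K, o) = -3 + 0*2 = -3 + 0 = -3)
U(x, j(2, 6))*0 = -3*0 = 0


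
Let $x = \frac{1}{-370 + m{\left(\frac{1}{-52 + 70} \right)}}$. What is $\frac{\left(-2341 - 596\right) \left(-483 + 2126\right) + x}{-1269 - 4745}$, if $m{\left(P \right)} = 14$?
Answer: $\frac{1717874797}{2140984} \approx 802.38$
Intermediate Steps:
$x = - \frac{1}{356}$ ($x = \frac{1}{-370 + 14} = \frac{1}{-356} = - \frac{1}{356} \approx -0.002809$)
$\frac{\left(-2341 - 596\right) \left(-483 + 2126\right) + x}{-1269 - 4745} = \frac{\left(-2341 - 596\right) \left(-483 + 2126\right) - \frac{1}{356}}{-1269 - 4745} = \frac{\left(-2937\right) 1643 - \frac{1}{356}}{-6014} = \left(-4825491 - \frac{1}{356}\right) \left(- \frac{1}{6014}\right) = \left(- \frac{1717874797}{356}\right) \left(- \frac{1}{6014}\right) = \frac{1717874797}{2140984}$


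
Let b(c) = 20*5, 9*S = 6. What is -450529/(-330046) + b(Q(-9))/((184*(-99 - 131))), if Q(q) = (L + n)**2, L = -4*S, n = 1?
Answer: 475834567/349188668 ≈ 1.3627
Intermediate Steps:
S = 2/3 (S = (1/9)*6 = 2/3 ≈ 0.66667)
L = -8/3 (L = -4*2/3 = -8/3 ≈ -2.6667)
Q(q) = 25/9 (Q(q) = (-8/3 + 1)**2 = (-5/3)**2 = 25/9)
b(c) = 100
-450529/(-330046) + b(Q(-9))/((184*(-99 - 131))) = -450529/(-330046) + 100/((184*(-99 - 131))) = -450529*(-1/330046) + 100/((184*(-230))) = 450529/330046 + 100/(-42320) = 450529/330046 + 100*(-1/42320) = 450529/330046 - 5/2116 = 475834567/349188668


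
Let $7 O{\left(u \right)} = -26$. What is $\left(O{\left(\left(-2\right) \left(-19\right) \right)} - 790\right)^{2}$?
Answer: $\frac{30869136}{49} \approx 6.2998 \cdot 10^{5}$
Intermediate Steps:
$O{\left(u \right)} = - \frac{26}{7}$ ($O{\left(u \right)} = \frac{1}{7} \left(-26\right) = - \frac{26}{7}$)
$\left(O{\left(\left(-2\right) \left(-19\right) \right)} - 790\right)^{2} = \left(- \frac{26}{7} - 790\right)^{2} = \left(- \frac{5556}{7}\right)^{2} = \frac{30869136}{49}$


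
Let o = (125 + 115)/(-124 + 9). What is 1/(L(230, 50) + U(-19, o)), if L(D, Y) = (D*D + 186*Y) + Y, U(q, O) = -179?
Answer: 1/62071 ≈ 1.6111e-5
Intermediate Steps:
o = -48/23 (o = 240/(-115) = 240*(-1/115) = -48/23 ≈ -2.0870)
L(D, Y) = D² + 187*Y (L(D, Y) = (D² + 186*Y) + Y = D² + 187*Y)
1/(L(230, 50) + U(-19, o)) = 1/((230² + 187*50) - 179) = 1/((52900 + 9350) - 179) = 1/(62250 - 179) = 1/62071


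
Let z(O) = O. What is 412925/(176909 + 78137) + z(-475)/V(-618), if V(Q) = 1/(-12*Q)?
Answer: -898424626675/255046 ≈ -3.5226e+6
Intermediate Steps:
V(Q) = -1/(12*Q)
412925/(176909 + 78137) + z(-475)/V(-618) = 412925/(176909 + 78137) - 475/((-1/12/(-618))) = 412925/255046 - 475/((-1/12*(-1/618))) = 412925*(1/255046) - 475/1/7416 = 412925/255046 - 475*7416 = 412925/255046 - 3522600 = -898424626675/255046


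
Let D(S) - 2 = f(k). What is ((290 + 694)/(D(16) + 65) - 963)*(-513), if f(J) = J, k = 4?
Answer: 34570557/71 ≈ 4.8691e+5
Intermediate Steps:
D(S) = 6 (D(S) = 2 + 4 = 6)
((290 + 694)/(D(16) + 65) - 963)*(-513) = ((290 + 694)/(6 + 65) - 963)*(-513) = (984/71 - 963)*(-513) = -67389/71*(-513) = 34570557/71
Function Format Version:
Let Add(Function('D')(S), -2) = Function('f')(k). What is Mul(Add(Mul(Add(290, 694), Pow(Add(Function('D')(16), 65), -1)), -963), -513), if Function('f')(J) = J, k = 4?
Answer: Rational(34570557, 71) ≈ 4.8691e+5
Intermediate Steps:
Function('D')(S) = 6 (Function('D')(S) = Add(2, 4) = 6)
Mul(Add(Mul(Add(290, 694), Pow(Add(Function('D')(16), 65), -1)), -963), -513) = Mul(Add(Mul(Add(290, 694), Pow(Add(6, 65), -1)), -963), -513) = Mul(Add(Mul(984, Pow(71, -1)), -963), -513) = Mul(Add(Mul(984, Rational(1, 71)), -963), -513) = Mul(Add(Rational(984, 71), -963), -513) = Mul(Rational(-67389, 71), -513) = Rational(34570557, 71)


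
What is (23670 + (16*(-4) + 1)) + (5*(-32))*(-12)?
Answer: 25527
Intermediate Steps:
(23670 + (16*(-4) + 1)) + (5*(-32))*(-12) = (23670 + (-64 + 1)) - 160*(-12) = (23670 - 63) + 1920 = 23607 + 1920 = 25527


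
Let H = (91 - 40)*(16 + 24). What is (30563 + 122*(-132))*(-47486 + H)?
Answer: -657103714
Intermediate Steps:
H = 2040 (H = 51*40 = 2040)
(30563 + 122*(-132))*(-47486 + H) = (30563 + 122*(-132))*(-47486 + 2040) = (30563 - 16104)*(-45446) = 14459*(-45446) = -657103714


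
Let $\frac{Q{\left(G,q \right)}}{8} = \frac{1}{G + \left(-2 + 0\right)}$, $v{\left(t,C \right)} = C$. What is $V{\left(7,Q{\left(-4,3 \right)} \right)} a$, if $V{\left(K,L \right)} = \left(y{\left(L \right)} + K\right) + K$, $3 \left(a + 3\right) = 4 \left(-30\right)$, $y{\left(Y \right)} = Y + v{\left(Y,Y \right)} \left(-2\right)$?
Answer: $- \frac{1978}{3} \approx -659.33$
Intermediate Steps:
$y{\left(Y \right)} = - Y$ ($y{\left(Y \right)} = Y + Y \left(-2\right) = Y - 2 Y = - Y$)
$Q{\left(G,q \right)} = \frac{8}{-2 + G}$ ($Q{\left(G,q \right)} = \frac{8}{G + \left(-2 + 0\right)} = \frac{8}{G - 2} = \frac{8}{-2 + G}$)
$a = -43$ ($a = -3 + \frac{4 \left(-30\right)}{3} = -3 + \frac{1}{3} \left(-120\right) = -3 - 40 = -43$)
$V{\left(K,L \right)} = - L + 2 K$ ($V{\left(K,L \right)} = \left(- L + K\right) + K = \left(K - L\right) + K = - L + 2 K$)
$V{\left(7,Q{\left(-4,3 \right)} \right)} a = \left(- \frac{8}{-2 - 4} + 2 \cdot 7\right) \left(-43\right) = \left(- \frac{8}{-6} + 14\right) \left(-43\right) = \left(- \frac{8 \left(-1\right)}{6} + 14\right) \left(-43\right) = \left(\left(-1\right) \left(- \frac{4}{3}\right) + 14\right) \left(-43\right) = \left(\frac{4}{3} + 14\right) \left(-43\right) = \frac{46}{3} \left(-43\right) = - \frac{1978}{3}$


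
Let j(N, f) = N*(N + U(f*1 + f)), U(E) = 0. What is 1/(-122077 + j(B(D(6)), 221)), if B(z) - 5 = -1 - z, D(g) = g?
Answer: -1/122073 ≈ -8.1918e-6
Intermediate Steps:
B(z) = 4 - z (B(z) = 5 + (-1 - z) = 4 - z)
j(N, f) = N**2 (j(N, f) = N*(N + 0) = N*N = N**2)
1/(-122077 + j(B(D(6)), 221)) = 1/(-122077 + (4 - 1*6)**2) = 1/(-122077 + (4 - 6)**2) = 1/(-122077 + (-2)**2) = 1/(-122077 + 4) = 1/(-122073) = -1/122073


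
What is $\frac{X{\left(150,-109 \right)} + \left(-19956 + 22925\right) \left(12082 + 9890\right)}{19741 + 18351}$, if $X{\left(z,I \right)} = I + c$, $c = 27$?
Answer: $\frac{32617393}{19046} \approx 1712.6$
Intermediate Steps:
$X{\left(z,I \right)} = 27 + I$ ($X{\left(z,I \right)} = I + 27 = 27 + I$)
$\frac{X{\left(150,-109 \right)} + \left(-19956 + 22925\right) \left(12082 + 9890\right)}{19741 + 18351} = \frac{\left(27 - 109\right) + \left(-19956 + 22925\right) \left(12082 + 9890\right)}{19741 + 18351} = \frac{-82 + 2969 \cdot 21972}{38092} = \left(-82 + 65234868\right) \frac{1}{38092} = 65234786 \cdot \frac{1}{38092} = \frac{32617393}{19046}$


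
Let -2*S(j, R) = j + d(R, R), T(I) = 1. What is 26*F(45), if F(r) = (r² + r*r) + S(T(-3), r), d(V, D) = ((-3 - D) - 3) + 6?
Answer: 105872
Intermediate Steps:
d(V, D) = -D (d(V, D) = (-6 - D) + 6 = -D)
S(j, R) = R/2 - j/2 (S(j, R) = -(j - R)/2 = R/2 - j/2)
F(r) = -½ + r/2 + 2*r² (F(r) = (r² + r*r) + (r/2 - ½*1) = (r² + r²) + (r/2 - ½) = 2*r² + (-½ + r/2) = -½ + r/2 + 2*r²)
26*F(45) = 26*(-½ + (½)*45 + 2*45²) = 26*(-½ + 45/2 + 2*2025) = 26*(-½ + 45/2 + 4050) = 26*4072 = 105872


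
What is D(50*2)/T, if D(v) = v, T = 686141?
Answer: 100/686141 ≈ 0.00014574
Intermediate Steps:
D(50*2)/T = (50*2)/686141 = 100*(1/686141) = 100/686141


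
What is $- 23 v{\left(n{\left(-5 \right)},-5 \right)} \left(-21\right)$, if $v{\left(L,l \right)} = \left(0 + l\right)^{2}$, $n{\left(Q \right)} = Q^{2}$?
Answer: $12075$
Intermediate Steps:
$v{\left(L,l \right)} = l^{2}$
$- 23 v{\left(n{\left(-5 \right)},-5 \right)} \left(-21\right) = - 23 \left(-5\right)^{2} \left(-21\right) = \left(-23\right) 25 \left(-21\right) = \left(-575\right) \left(-21\right) = 12075$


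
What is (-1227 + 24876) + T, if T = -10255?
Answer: 13394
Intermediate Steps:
(-1227 + 24876) + T = (-1227 + 24876) - 10255 = 23649 - 10255 = 13394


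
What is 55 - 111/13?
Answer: 604/13 ≈ 46.462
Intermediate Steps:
55 - 111/13 = 604/13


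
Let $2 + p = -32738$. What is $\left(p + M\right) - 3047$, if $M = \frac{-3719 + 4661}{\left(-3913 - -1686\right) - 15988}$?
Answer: $- \frac{651861147}{18215} \approx -35787.0$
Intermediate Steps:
$M = - \frac{942}{18215}$ ($M = \frac{942}{\left(-3913 + 1686\right) - 15988} = \frac{942}{-2227 - 15988} = \frac{942}{-18215} = 942 \left(- \frac{1}{18215}\right) = - \frac{942}{18215} \approx -0.051716$)
$p = -32740$ ($p = -2 - 32738 = -32740$)
$\left(p + M\right) - 3047 = \left(-32740 - \frac{942}{18215}\right) - 3047 = - \frac{596360042}{18215} - 3047 = - \frac{651861147}{18215}$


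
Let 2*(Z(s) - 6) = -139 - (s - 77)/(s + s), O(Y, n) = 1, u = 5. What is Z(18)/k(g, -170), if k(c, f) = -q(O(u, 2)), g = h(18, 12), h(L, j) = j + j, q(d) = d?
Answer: 4513/72 ≈ 62.681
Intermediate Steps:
h(L, j) = 2*j
g = 24 (g = 2*12 = 24)
Z(s) = -127/2 - (-77 + s)/(4*s) (Z(s) = 6 + (-139 - (s - 77)/(s + s))/2 = 6 + (-139 - (-77 + s)/(2*s))/2 = 6 + (-139/2 - (-77 + s)/(4*s)) = -127/2 - (-77 + s)/(4*s))
k(c, f) = -1 (k(c, f) = -1*1 = -1)
Z(18)/k(g, -170) = ((¼)*(77 - 255*18)/18)/(-1) = ((¼)*(1/18)*(77 - 4590))*(-1) = ((¼)*(1/18)*(-4513))*(-1) = -4513/72*(-1) = 4513/72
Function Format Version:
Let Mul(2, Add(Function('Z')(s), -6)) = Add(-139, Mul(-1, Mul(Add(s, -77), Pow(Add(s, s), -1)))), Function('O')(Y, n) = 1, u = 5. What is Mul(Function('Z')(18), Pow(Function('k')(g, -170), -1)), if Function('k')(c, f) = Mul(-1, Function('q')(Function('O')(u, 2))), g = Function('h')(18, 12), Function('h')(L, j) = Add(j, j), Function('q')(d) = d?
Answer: Rational(4513, 72) ≈ 62.681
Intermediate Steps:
Function('h')(L, j) = Mul(2, j)
g = 24 (g = Mul(2, 12) = 24)
Function('Z')(s) = Add(Rational(-127, 2), Mul(Rational(-1, 4), Pow(s, -1), Add(-77, s))) (Function('Z')(s) = Add(6, Mul(Rational(1, 2), Add(-139, Mul(-1, Mul(Add(s, -77), Pow(Add(s, s), -1)))))) = Add(6, Mul(Rational(1, 2), Add(-139, Mul(-1, Mul(Add(-77, s), Pow(Mul(2, s), -1)))))) = Add(6, Mul(Rational(1, 2), Add(-139, Mul(-1, Mul(Add(-77, s), Mul(Rational(1, 2), Pow(s, -1))))))) = Add(6, Mul(Rational(1, 2), Add(-139, Mul(-1, Mul(Rational(1, 2), Pow(s, -1), Add(-77, s)))))) = Add(6, Mul(Rational(1, 2), Add(-139, Mul(Rational(-1, 2), Pow(s, -1), Add(-77, s))))) = Add(6, Add(Rational(-139, 2), Mul(Rational(-1, 4), Pow(s, -1), Add(-77, s)))) = Add(Rational(-127, 2), Mul(Rational(-1, 4), Pow(s, -1), Add(-77, s))))
Function('k')(c, f) = -1 (Function('k')(c, f) = Mul(-1, 1) = -1)
Mul(Function('Z')(18), Pow(Function('k')(g, -170), -1)) = Mul(Mul(Rational(1, 4), Pow(18, -1), Add(77, Mul(-255, 18))), Pow(-1, -1)) = Mul(Mul(Rational(1, 4), Rational(1, 18), Add(77, -4590)), -1) = Mul(Mul(Rational(1, 4), Rational(1, 18), -4513), -1) = Mul(Rational(-4513, 72), -1) = Rational(4513, 72)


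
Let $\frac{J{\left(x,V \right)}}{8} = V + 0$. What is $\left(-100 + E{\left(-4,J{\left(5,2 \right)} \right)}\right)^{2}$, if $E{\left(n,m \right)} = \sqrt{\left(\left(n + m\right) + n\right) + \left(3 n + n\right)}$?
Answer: $9992 - 400 i \sqrt{2} \approx 9992.0 - 565.69 i$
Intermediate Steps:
$J{\left(x,V \right)} = 8 V$ ($J{\left(x,V \right)} = 8 \left(V + 0\right) = 8 V$)
$E{\left(n,m \right)} = \sqrt{m + 6 n}$ ($E{\left(n,m \right)} = \sqrt{\left(\left(m + n\right) + n\right) + 4 n} = \sqrt{\left(m + 2 n\right) + 4 n} = \sqrt{m + 6 n}$)
$\left(-100 + E{\left(-4,J{\left(5,2 \right)} \right)}\right)^{2} = \left(-100 + \sqrt{8 \cdot 2 + 6 \left(-4\right)}\right)^{2} = \left(-100 + \sqrt{16 - 24}\right)^{2} = \left(-100 + \sqrt{-8}\right)^{2} = \left(-100 + 2 i \sqrt{2}\right)^{2}$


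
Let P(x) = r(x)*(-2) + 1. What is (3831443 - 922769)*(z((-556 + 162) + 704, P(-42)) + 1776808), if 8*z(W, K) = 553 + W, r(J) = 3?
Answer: 20673876023199/4 ≈ 5.1685e+12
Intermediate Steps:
P(x) = -5 (P(x) = 3*(-2) + 1 = -6 + 1 = -5)
z(W, K) = 553/8 + W/8 (z(W, K) = (553 + W)/8 = 553/8 + W/8)
(3831443 - 922769)*(z((-556 + 162) + 704, P(-42)) + 1776808) = (3831443 - 922769)*((553/8 + ((-556 + 162) + 704)/8) + 1776808) = 2908674*((553/8 + (-394 + 704)/8) + 1776808) = 2908674*((553/8 + (1/8)*310) + 1776808) = 2908674*((553/8 + 155/4) + 1776808) = 2908674*(863/8 + 1776808) = 2908674*(14215327/8) = 20673876023199/4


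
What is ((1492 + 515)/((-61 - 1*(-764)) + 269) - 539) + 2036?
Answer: 161899/108 ≈ 1499.1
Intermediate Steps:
((1492 + 515)/((-61 - 1*(-764)) + 269) - 539) + 2036 = (2007/((-61 + 764) + 269) - 539) + 2036 = (2007/(703 + 269) - 539) + 2036 = (2007/972 - 539) + 2036 = (2007*(1/972) - 539) + 2036 = (223/108 - 539) + 2036 = -57989/108 + 2036 = 161899/108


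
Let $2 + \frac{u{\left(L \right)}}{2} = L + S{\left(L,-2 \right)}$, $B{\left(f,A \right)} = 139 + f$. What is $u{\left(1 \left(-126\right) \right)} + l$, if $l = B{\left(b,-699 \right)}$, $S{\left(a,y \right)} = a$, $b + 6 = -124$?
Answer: $-499$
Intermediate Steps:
$b = -130$ ($b = -6 - 124 = -130$)
$u{\left(L \right)} = -4 + 4 L$ ($u{\left(L \right)} = -4 + 2 \left(L + L\right) = -4 + 2 \cdot 2 L = -4 + 4 L$)
$l = 9$ ($l = 139 - 130 = 9$)
$u{\left(1 \left(-126\right) \right)} + l = \left(-4 + 4 \cdot 1 \left(-126\right)\right) + 9 = \left(-4 + 4 \left(-126\right)\right) + 9 = \left(-4 - 504\right) + 9 = -508 + 9 = -499$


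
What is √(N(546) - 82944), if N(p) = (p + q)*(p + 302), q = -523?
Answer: 4*I*√3965 ≈ 251.87*I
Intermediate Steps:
N(p) = (-523 + p)*(302 + p) (N(p) = (p - 523)*(p + 302) = (-523 + p)*(302 + p))
√(N(546) - 82944) = √((-157946 + 546² - 221*546) - 82944) = √((-157946 + 298116 - 120666) - 82944) = √(19504 - 82944) = √(-63440) = 4*I*√3965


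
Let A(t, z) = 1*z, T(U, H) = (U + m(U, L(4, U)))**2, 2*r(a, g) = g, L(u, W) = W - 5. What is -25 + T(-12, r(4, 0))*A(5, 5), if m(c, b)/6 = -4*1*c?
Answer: 380855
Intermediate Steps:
L(u, W) = -5 + W
r(a, g) = g/2
m(c, b) = -24*c (m(c, b) = 6*(-4*1*c) = 6*(-4*c) = -24*c)
T(U, H) = 529*U**2 (T(U, H) = (U - 24*U)**2 = (-23*U)**2 = 529*U**2)
A(t, z) = z
-25 + T(-12, r(4, 0))*A(5, 5) = -25 + (529*(-12)**2)*5 = -25 + (529*144)*5 = -25 + 76176*5 = -25 + 380880 = 380855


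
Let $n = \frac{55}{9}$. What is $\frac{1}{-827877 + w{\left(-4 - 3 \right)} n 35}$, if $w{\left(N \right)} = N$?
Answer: $- \frac{9}{7464368} \approx -1.2057 \cdot 10^{-6}$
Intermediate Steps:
$n = \frac{55}{9}$ ($n = 55 \cdot \frac{1}{9} = \frac{55}{9} \approx 6.1111$)
$\frac{1}{-827877 + w{\left(-4 - 3 \right)} n 35} = \frac{1}{-827877 + \left(-4 - 3\right) \frac{55}{9} \cdot 35} = \frac{1}{-827877 + \left(-7\right) \frac{55}{9} \cdot 35} = \frac{1}{-827877 - \frac{13475}{9}} = \frac{1}{- \frac{7464368}{9}} = - \frac{9}{7464368}$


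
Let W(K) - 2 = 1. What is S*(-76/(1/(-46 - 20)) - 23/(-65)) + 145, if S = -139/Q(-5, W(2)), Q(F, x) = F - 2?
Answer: 45388732/455 ≈ 99756.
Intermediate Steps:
W(K) = 3 (W(K) = 2 + 1 = 3)
Q(F, x) = -2 + F
S = 139/7 (S = -139/(-2 - 5) = -139/(-7) = -139*(-1/7) = 139/7 ≈ 19.857)
S*(-76/(1/(-46 - 20)) - 23/(-65)) + 145 = 139*(-76/(1/(-46 - 20)) - 23/(-65))/7 + 145 = 139*(-76/(1/(-66)) - 23*(-1/65))/7 + 145 = 139*(-76/(-1/66) + 23/65)/7 + 145 = 139*(-76*(-66) + 23/65)/7 + 145 = 139*(5016 + 23/65)/7 + 145 = (139/7)*(326063/65) + 145 = 45322757/455 + 145 = 45388732/455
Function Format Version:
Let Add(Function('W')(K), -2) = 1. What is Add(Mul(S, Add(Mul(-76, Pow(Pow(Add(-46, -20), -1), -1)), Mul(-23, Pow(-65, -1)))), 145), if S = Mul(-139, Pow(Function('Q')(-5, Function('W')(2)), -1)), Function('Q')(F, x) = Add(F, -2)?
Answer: Rational(45388732, 455) ≈ 99756.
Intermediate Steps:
Function('W')(K) = 3 (Function('W')(K) = Add(2, 1) = 3)
Function('Q')(F, x) = Add(-2, F)
S = Rational(139, 7) (S = Mul(-139, Pow(Add(-2, -5), -1)) = Mul(-139, Pow(-7, -1)) = Mul(-139, Rational(-1, 7)) = Rational(139, 7) ≈ 19.857)
Add(Mul(S, Add(Mul(-76, Pow(Pow(Add(-46, -20), -1), -1)), Mul(-23, Pow(-65, -1)))), 145) = Add(Mul(Rational(139, 7), Add(Mul(-76, Pow(Pow(Add(-46, -20), -1), -1)), Mul(-23, Pow(-65, -1)))), 145) = Add(Mul(Rational(139, 7), Add(Mul(-76, Pow(Pow(-66, -1), -1)), Mul(-23, Rational(-1, 65)))), 145) = Add(Mul(Rational(139, 7), Add(Mul(-76, Pow(Rational(-1, 66), -1)), Rational(23, 65))), 145) = Add(Mul(Rational(139, 7), Add(Mul(-76, -66), Rational(23, 65))), 145) = Add(Mul(Rational(139, 7), Add(5016, Rational(23, 65))), 145) = Add(Mul(Rational(139, 7), Rational(326063, 65)), 145) = Add(Rational(45322757, 455), 145) = Rational(45388732, 455)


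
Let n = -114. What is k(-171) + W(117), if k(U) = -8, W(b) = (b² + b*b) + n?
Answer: 27256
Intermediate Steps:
W(b) = -114 + 2*b² (W(b) = (b² + b*b) - 114 = (b² + b²) - 114 = 2*b² - 114 = -114 + 2*b²)
k(-171) + W(117) = -8 + (-114 + 2*117²) = -8 + (-114 + 2*13689) = -8 + (-114 + 27378) = -8 + 27264 = 27256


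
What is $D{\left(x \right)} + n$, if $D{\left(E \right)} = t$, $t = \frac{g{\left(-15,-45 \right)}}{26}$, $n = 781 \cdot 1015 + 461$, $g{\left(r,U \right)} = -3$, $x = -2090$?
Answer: $\frac{20622573}{26} \approx 7.9318 \cdot 10^{5}$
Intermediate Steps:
$n = 793176$ ($n = 792715 + 461 = 793176$)
$t = - \frac{3}{26} \approx -0.11538$
$D{\left(E \right)} = - \frac{3}{26}$
$D{\left(x \right)} + n = - \frac{3}{26} + 793176 = \frac{20622573}{26}$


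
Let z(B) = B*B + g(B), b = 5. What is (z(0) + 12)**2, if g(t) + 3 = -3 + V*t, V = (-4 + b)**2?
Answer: 36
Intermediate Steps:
V = 1 (V = (-4 + 5)**2 = 1**2 = 1)
g(t) = -6 + t (g(t) = -3 + (-3 + 1*t) = -3 + (-3 + t) = -6 + t)
z(B) = -6 + B + B**2 (z(B) = B*B + (-6 + B) = B**2 + (-6 + B) = -6 + B + B**2)
(z(0) + 12)**2 = ((-6 + 0 + 0**2) + 12)**2 = ((-6 + 0 + 0) + 12)**2 = (-6 + 12)**2 = 6**2 = 36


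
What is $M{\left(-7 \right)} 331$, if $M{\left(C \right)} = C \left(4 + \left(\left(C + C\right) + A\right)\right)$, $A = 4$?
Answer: $13902$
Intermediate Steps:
$M{\left(C \right)} = C \left(8 + 2 C\right)$ ($M{\left(C \right)} = C \left(4 + \left(\left(C + C\right) + 4\right)\right) = C \left(4 + \left(2 C + 4\right)\right) = C \left(4 + \left(4 + 2 C\right)\right) = C \left(8 + 2 C\right)$)
$M{\left(-7 \right)} 331 = 2 \left(-7\right) \left(4 - 7\right) 331 = 2 \left(-7\right) \left(-3\right) 331 = 42 \cdot 331 = 13902$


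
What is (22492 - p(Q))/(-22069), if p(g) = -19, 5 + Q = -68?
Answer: -22511/22069 ≈ -1.0200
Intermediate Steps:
Q = -73 (Q = -5 - 68 = -73)
(22492 - p(Q))/(-22069) = (22492 - 1*(-19))/(-22069) = (22492 + 19)*(-1/22069) = 22511*(-1/22069) = -22511/22069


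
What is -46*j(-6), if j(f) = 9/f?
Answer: 69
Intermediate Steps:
-46*j(-6) = -414/(-6) = -414*(-1)/6 = -46*(-3/2) = 69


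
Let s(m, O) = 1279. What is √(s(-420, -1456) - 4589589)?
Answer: 19*I*√12710 ≈ 2142.0*I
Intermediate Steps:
√(s(-420, -1456) - 4589589) = √(1279 - 4589589) = √(-4588310) = 19*I*√12710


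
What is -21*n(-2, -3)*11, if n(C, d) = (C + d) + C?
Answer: 1617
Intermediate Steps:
n(C, d) = d + 2*C
-21*n(-2, -3)*11 = -21*(-3 + 2*(-2))*11 = -21*(-3 - 4)*11 = -21*(-7)*11 = 147*11 = 1617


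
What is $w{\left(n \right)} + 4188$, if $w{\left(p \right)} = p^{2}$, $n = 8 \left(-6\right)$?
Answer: $6492$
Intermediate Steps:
$n = -48$
$w{\left(n \right)} + 4188 = \left(-48\right)^{2} + 4188 = 2304 + 4188 = 6492$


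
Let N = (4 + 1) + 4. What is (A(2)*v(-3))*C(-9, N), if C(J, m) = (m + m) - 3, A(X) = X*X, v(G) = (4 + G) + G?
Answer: -120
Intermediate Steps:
v(G) = 4 + 2*G
A(X) = X²
N = 9 (N = 5 + 4 = 9)
C(J, m) = -3 + 2*m (C(J, m) = 2*m - 3 = -3 + 2*m)
(A(2)*v(-3))*C(-9, N) = (2²*(4 + 2*(-3)))*(-3 + 2*9) = (4*(4 - 6))*(-3 + 18) = (4*(-2))*15 = -8*15 = -120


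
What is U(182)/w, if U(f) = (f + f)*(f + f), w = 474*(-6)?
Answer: -33124/711 ≈ -46.588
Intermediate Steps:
w = -2844
U(f) = 4*f**2 (U(f) = (2*f)*(2*f) = 4*f**2)
U(182)/w = (4*182**2)/(-2844) = (4*33124)*(-1/2844) = 132496*(-1/2844) = -33124/711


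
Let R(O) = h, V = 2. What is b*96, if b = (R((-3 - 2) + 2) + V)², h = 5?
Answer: 4704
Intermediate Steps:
R(O) = 5
b = 49 (b = (5 + 2)² = 7² = 49)
b*96 = 49*96 = 4704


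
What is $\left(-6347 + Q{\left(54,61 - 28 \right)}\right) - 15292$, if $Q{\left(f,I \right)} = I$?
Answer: $-21606$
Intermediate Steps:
$\left(-6347 + Q{\left(54,61 - 28 \right)}\right) - 15292 = \left(-6347 + \left(61 - 28\right)\right) - 15292 = \left(-6347 + 33\right) - 15292 = -6314 - 15292 = -21606$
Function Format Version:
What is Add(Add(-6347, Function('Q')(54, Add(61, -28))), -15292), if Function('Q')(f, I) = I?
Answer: -21606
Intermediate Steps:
Add(Add(-6347, Function('Q')(54, Add(61, -28))), -15292) = Add(Add(-6347, Add(61, -28)), -15292) = Add(Add(-6347, 33), -15292) = Add(-6314, -15292) = -21606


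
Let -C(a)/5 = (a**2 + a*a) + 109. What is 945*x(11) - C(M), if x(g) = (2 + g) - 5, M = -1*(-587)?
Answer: 3453795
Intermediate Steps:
M = 587
x(g) = -3 + g
C(a) = -545 - 10*a**2 (C(a) = -5*((a**2 + a*a) + 109) = -5*((a**2 + a**2) + 109) = -5*(2*a**2 + 109) = -5*(109 + 2*a**2) = -545 - 10*a**2)
945*x(11) - C(M) = 945*(-3 + 11) - (-545 - 10*587**2) = 945*8 - (-545 - 10*344569) = 7560 - (-545 - 3445690) = 7560 - 1*(-3446235) = 7560 + 3446235 = 3453795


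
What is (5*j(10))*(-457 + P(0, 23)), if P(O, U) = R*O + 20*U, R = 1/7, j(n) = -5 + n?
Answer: 75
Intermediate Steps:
R = ⅐ ≈ 0.14286
P(O, U) = 20*U + O/7 (P(O, U) = O/7 + 20*U = 20*U + O/7)
(5*j(10))*(-457 + P(0, 23)) = (5*(-5 + 10))*(-457 + (20*23 + (⅐)*0)) = (5*5)*(-457 + (460 + 0)) = 25*(-457 + 460) = 25*3 = 75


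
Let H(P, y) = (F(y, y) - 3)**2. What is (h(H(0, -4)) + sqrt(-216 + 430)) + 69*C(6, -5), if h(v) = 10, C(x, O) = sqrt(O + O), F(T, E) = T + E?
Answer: 10 + sqrt(214) + 69*I*sqrt(10) ≈ 24.629 + 218.2*I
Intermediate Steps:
F(T, E) = E + T
C(x, O) = sqrt(2)*sqrt(O) (C(x, O) = sqrt(2*O) = sqrt(2)*sqrt(O))
H(P, y) = (-3 + 2*y)**2 (H(P, y) = ((y + y) - 3)**2 = (2*y - 3)**2 = (-3 + 2*y)**2)
(h(H(0, -4)) + sqrt(-216 + 430)) + 69*C(6, -5) = (10 + sqrt(-216 + 430)) + 69*(sqrt(2)*sqrt(-5)) = (10 + sqrt(214)) + 69*(sqrt(2)*(I*sqrt(5))) = (10 + sqrt(214)) + 69*(I*sqrt(10)) = (10 + sqrt(214)) + 69*I*sqrt(10) = 10 + sqrt(214) + 69*I*sqrt(10)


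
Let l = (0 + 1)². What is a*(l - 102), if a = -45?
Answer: 4545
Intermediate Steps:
l = 1 (l = 1² = 1)
a*(l - 102) = -45*(1 - 102) = -45*(-101) = 4545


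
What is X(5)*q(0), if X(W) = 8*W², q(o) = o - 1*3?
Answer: -600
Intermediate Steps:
q(o) = -3 + o (q(o) = o - 3 = -3 + o)
X(5)*q(0) = (8*5²)*(-3 + 0) = (8*25)*(-3) = 200*(-3) = -600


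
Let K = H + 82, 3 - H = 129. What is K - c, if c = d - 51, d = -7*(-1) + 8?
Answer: -8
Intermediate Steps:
H = -126 (H = 3 - 1*129 = 3 - 129 = -126)
d = 15 (d = 7 + 8 = 15)
K = -44 (K = -126 + 82 = -44)
c = -36 (c = 15 - 51 = -36)
K - c = -44 - 1*(-36) = -44 + 36 = -8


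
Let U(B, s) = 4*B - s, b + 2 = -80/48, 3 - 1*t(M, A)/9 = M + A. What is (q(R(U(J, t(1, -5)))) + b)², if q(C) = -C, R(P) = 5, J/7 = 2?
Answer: 676/9 ≈ 75.111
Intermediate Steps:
t(M, A) = 27 - 9*A - 9*M (t(M, A) = 27 - 9*(M + A) = 27 - 9*(A + M) = 27 + (-9*A - 9*M) = 27 - 9*A - 9*M)
b = -11/3 (b = -2 - 80/48 = -2 - 80*1/48 = -2 - 5/3 = -11/3 ≈ -3.6667)
J = 14 (J = 7*2 = 14)
U(B, s) = -s + 4*B
(q(R(U(J, t(1, -5)))) + b)² = (-1*5 - 11/3)² = (-5 - 11/3)² = (-26/3)² = 676/9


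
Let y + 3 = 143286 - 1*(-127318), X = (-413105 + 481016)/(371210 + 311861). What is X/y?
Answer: 67911/184839695671 ≈ 3.6740e-7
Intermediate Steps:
X = 67911/683071 ≈ 0.099420
y = 270601 (y = -3 + (143286 - 1*(-127318)) = -3 + (143286 + 127318) = -3 + 270604 = 270601)
X/y = (67911/683071)/270601 = (67911/683071)*(1/270601) = 67911/184839695671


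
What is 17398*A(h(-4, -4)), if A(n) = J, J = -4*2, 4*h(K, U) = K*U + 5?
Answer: -139184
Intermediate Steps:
h(K, U) = 5/4 + K*U/4 (h(K, U) = (K*U + 5)/4 = (5 + K*U)/4 = 5/4 + K*U/4)
J = -8
A(n) = -8
17398*A(h(-4, -4)) = 17398*(-8) = -139184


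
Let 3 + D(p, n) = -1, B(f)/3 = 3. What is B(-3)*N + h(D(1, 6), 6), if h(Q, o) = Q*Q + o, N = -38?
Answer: -320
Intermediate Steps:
B(f) = 9 (B(f) = 3*3 = 9)
D(p, n) = -4 (D(p, n) = -3 - 1 = -4)
h(Q, o) = o + Q**2 (h(Q, o) = Q**2 + o = o + Q**2)
B(-3)*N + h(D(1, 6), 6) = 9*(-38) + (6 + (-4)**2) = -342 + (6 + 16) = -342 + 22 = -320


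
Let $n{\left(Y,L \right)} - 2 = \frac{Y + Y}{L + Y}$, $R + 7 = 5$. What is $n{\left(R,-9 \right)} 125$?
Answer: $\frac{3250}{11} \approx 295.45$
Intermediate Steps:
$R = -2$ ($R = -7 + 5 = -2$)
$n{\left(Y,L \right)} = 2 + \frac{2 Y}{L + Y}$ ($n{\left(Y,L \right)} = 2 + \frac{Y + Y}{L + Y} = 2 + \frac{2 Y}{L + Y}$)
$n{\left(R,-9 \right)} 125 = \frac{2 \left(-9 + 2 \left(-2\right)\right)}{-9 - 2} \cdot 125 = \frac{2 \left(-9 - 4\right)}{-11} \cdot 125 = 2 \left(- \frac{1}{11}\right) \left(-13\right) 125 = \frac{26}{11} \cdot 125 = \frac{3250}{11}$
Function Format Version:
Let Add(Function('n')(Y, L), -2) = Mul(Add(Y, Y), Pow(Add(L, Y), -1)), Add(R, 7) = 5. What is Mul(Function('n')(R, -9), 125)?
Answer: Rational(3250, 11) ≈ 295.45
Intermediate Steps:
R = -2 (R = Add(-7, 5) = -2)
Function('n')(Y, L) = Add(2, Mul(2, Y, Pow(Add(L, Y), -1))) (Function('n')(Y, L) = Add(2, Mul(Add(Y, Y), Pow(Add(L, Y), -1))) = Add(2, Mul(Mul(2, Y), Pow(Add(L, Y), -1))) = Add(2, Mul(2, Y, Pow(Add(L, Y), -1))))
Mul(Function('n')(R, -9), 125) = Mul(Mul(2, Pow(Add(-9, -2), -1), Add(-9, Mul(2, -2))), 125) = Mul(Mul(2, Pow(-11, -1), Add(-9, -4)), 125) = Mul(Mul(2, Rational(-1, 11), -13), 125) = Mul(Rational(26, 11), 125) = Rational(3250, 11)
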